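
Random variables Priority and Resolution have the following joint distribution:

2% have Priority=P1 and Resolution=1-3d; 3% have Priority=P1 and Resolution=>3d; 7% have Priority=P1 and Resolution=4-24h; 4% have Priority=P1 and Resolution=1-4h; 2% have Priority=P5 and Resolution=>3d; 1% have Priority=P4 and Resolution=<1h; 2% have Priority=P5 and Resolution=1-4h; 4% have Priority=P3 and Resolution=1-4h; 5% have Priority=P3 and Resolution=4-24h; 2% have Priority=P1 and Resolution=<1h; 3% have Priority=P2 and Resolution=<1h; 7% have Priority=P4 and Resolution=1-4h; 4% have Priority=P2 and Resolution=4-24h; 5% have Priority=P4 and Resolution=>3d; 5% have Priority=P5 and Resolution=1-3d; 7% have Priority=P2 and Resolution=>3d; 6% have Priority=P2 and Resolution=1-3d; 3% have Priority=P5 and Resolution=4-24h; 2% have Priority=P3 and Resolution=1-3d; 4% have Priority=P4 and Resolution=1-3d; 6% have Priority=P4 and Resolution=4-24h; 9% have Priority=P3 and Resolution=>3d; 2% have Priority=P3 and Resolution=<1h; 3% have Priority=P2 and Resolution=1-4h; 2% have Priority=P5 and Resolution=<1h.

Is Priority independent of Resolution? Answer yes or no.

no

P(Priority=P3) = 0.22 and P(Resolution=>3d) = 0.26, so their product is 0.0572, but P(Priority=P3, Resolution=>3d) = 0.09. Since these differ, Priority and Resolution are not independent.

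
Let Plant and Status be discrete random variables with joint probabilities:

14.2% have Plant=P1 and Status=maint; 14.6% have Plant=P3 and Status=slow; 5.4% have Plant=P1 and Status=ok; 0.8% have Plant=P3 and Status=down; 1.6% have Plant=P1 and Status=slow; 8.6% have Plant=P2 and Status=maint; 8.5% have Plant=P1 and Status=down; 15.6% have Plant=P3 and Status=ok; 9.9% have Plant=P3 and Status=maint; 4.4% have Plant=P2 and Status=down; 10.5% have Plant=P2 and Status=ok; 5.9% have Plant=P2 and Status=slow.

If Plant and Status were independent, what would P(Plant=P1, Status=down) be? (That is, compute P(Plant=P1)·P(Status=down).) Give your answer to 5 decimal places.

0.04069

P(Plant=P1) = 0.054 + 0.016 + 0.085 + 0.142 = 0.297.
P(Status=down) = 0.085 + 0.044 + 0.008 = 0.137.
Product: 0.297 × 0.137 = 0.04069.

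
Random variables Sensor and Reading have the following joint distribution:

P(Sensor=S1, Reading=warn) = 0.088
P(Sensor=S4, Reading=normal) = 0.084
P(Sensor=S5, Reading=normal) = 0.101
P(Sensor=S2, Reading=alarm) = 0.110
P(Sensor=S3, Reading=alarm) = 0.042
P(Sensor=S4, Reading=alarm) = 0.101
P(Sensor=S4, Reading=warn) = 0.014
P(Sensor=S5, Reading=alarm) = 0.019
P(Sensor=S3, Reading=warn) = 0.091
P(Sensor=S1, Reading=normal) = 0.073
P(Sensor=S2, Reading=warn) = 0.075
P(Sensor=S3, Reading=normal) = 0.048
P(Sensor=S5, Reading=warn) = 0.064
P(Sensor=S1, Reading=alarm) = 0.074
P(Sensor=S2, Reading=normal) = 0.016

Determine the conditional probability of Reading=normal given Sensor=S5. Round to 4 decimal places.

P(Sensor=S5) = 0.101 + 0.064 + 0.019 = 0.184.
P(Reading=normal | Sensor=S5) = 0.101/0.184 = 0.5489.

0.5489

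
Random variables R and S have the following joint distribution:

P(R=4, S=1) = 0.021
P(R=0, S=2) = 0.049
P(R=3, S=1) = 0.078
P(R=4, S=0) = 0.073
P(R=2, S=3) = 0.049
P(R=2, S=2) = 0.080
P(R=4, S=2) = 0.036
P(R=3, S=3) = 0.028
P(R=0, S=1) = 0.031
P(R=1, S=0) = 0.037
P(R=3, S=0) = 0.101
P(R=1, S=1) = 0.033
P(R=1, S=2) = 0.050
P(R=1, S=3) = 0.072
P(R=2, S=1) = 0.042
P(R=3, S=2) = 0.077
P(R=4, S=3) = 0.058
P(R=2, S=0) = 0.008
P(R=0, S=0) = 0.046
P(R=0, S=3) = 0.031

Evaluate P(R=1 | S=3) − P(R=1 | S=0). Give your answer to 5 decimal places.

0.16290

P(S=3) = 0.031 + 0.072 + 0.049 + 0.028 + 0.058 = 0.238; P(R=1 | S=3) = 0.072/0.238 = 0.302521.
P(S=0) = 0.046 + 0.037 + 0.008 + 0.101 + 0.073 = 0.265; P(R=1 | S=0) = 0.037/0.265 = 0.139623.
Difference = 0.16290.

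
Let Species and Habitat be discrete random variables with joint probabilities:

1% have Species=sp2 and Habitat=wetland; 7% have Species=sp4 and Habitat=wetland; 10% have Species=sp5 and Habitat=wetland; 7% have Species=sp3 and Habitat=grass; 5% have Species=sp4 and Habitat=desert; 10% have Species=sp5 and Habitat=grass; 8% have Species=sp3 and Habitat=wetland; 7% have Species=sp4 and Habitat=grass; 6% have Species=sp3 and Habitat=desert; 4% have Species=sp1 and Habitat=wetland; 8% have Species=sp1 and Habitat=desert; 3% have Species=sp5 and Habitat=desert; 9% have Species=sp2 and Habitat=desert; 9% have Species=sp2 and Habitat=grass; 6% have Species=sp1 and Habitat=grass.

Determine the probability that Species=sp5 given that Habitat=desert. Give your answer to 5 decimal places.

P(Habitat=desert) = 0.08 + 0.09 + 0.06 + 0.05 + 0.03 = 0.31.
P(Species=sp5 | Habitat=desert) = 0.03/0.31 = 0.09677.

0.09677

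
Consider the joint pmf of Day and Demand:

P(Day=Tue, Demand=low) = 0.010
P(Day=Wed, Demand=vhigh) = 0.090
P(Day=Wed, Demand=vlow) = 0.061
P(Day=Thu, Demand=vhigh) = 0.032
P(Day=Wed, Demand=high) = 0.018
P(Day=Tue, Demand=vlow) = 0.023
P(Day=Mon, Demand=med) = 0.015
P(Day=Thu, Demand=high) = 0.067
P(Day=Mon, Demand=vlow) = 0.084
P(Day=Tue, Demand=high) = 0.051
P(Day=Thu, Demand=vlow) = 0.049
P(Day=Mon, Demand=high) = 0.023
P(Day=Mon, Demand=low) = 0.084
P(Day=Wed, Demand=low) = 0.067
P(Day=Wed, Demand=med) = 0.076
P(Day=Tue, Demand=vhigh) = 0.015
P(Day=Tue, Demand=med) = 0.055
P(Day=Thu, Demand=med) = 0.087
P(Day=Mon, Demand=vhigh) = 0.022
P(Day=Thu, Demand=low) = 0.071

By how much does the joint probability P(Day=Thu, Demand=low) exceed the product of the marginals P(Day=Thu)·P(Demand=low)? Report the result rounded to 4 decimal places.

0.0000

P(Day=Thu) = 0.049 + 0.071 + 0.087 + 0.067 + 0.032 = 0.306.
P(Demand=low) = 0.084 + 0.010 + 0.067 + 0.071 = 0.232.
P(Day=Thu, Demand=low) − P(Day=Thu)P(Demand=low) = 0.071 − 0.306×0.232 = 0.0000.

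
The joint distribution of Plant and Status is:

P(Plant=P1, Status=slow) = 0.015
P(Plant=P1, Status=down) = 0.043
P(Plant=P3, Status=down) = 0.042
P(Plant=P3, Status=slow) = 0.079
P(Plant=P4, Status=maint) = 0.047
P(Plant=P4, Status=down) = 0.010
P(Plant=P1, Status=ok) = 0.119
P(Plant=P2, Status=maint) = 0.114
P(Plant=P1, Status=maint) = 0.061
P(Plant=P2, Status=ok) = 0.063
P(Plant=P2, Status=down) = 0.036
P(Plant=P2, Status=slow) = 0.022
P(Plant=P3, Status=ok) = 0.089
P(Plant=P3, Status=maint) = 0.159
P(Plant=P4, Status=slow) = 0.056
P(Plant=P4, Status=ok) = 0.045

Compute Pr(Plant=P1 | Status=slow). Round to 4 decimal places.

P(Status=slow) = 0.015 + 0.022 + 0.079 + 0.056 = 0.172.
P(Plant=P1 | Status=slow) = 0.015/0.172 = 0.0872.

0.0872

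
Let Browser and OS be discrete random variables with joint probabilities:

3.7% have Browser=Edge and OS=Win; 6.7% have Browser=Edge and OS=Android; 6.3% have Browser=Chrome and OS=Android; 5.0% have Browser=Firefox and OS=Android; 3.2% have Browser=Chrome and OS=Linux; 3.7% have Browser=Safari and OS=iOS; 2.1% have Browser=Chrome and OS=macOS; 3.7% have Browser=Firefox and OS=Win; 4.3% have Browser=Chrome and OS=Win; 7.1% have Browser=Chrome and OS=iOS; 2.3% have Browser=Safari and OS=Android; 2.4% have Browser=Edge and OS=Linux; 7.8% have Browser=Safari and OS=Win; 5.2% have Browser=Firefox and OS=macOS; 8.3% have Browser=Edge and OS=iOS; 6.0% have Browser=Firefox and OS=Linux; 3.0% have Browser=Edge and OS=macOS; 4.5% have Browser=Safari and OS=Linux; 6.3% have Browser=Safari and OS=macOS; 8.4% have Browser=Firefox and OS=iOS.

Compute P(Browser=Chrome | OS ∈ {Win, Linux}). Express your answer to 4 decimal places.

P(OS=Win) = 0.043 + 0.037 + 0.078 + 0.037 = 0.195.
P(OS=Linux) = 0.032 + 0.060 + 0.045 + 0.024 = 0.161.
P(OS ∈ {Win, Linux}) = 0.195 + 0.161 = 0.356; P(Browser=Chrome, OS ∈ {Win, Linux}) = 0.043 + 0.032 = 0.075.
P(Browser=Chrome | OS ∈ {Win, Linux}) = 0.075/0.356 = 0.2107.

0.2107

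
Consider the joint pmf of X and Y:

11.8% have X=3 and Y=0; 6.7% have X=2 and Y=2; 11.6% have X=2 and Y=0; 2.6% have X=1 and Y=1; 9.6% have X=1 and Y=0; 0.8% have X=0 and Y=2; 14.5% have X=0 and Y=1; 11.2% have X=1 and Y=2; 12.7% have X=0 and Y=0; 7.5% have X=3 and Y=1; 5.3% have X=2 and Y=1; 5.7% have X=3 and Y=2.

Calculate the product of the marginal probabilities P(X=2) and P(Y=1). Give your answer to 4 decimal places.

P(X=2) = 0.116 + 0.053 + 0.067 = 0.236.
P(Y=1) = 0.145 + 0.026 + 0.053 + 0.075 = 0.299.
Product: 0.236 × 0.299 = 0.0706.

0.0706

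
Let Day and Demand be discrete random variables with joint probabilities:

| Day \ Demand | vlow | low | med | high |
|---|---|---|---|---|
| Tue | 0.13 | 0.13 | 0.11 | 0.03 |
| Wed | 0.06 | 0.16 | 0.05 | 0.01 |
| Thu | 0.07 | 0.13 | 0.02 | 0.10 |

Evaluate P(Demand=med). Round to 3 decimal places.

P(Demand=med) = 0.11 + 0.05 + 0.02 = 0.18.

0.180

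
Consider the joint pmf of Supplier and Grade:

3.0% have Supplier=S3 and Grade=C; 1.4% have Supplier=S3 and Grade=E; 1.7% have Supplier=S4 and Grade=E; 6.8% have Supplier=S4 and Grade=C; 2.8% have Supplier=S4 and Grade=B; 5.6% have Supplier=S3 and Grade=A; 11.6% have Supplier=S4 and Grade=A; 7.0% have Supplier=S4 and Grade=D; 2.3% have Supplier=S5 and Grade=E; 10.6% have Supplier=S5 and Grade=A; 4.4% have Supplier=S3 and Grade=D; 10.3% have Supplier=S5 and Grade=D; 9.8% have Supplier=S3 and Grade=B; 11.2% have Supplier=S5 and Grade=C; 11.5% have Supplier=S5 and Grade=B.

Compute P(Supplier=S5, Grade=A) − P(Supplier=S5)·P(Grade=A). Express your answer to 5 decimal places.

P(Supplier=S5) = 0.106 + 0.115 + 0.112 + 0.103 + 0.023 = 0.459.
P(Grade=A) = 0.056 + 0.116 + 0.106 = 0.278.
P(Supplier=S5, Grade=A) − P(Supplier=S5)P(Grade=A) = 0.106 − 0.459×0.278 = -0.02160.

-0.02160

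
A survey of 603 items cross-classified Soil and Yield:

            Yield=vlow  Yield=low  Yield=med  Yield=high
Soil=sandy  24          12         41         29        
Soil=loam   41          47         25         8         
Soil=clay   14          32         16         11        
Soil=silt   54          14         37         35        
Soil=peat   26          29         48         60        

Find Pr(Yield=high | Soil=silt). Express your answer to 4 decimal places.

Total with Soil=silt: 54 + 14 + 37 + 35 = 140.
P(Yield=high | Soil=silt) = 35/140 = 0.2500.

0.2500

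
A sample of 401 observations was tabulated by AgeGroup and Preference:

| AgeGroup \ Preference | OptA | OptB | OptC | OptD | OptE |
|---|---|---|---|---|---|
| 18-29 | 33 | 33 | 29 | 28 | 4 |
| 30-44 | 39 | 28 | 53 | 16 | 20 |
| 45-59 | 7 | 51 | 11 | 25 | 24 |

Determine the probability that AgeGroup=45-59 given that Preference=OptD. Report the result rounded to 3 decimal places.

0.362

Total with Preference=OptD: 28 + 16 + 25 = 69.
P(AgeGroup=45-59 | Preference=OptD) = 25/69 = 0.362.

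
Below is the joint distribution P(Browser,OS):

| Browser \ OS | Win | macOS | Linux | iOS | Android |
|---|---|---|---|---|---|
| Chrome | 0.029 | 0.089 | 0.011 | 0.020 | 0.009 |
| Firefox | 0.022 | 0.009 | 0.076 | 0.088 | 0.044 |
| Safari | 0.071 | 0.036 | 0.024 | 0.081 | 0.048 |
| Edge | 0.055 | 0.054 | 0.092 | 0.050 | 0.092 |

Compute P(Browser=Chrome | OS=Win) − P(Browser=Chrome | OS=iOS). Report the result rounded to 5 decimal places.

P(OS=Win) = 0.029 + 0.022 + 0.071 + 0.055 = 0.177; P(Browser=Chrome | OS=Win) = 0.029/0.177 = 0.163842.
P(OS=iOS) = 0.020 + 0.088 + 0.081 + 0.050 = 0.239; P(Browser=Chrome | OS=iOS) = 0.020/0.239 = 0.083682.
Difference = 0.08016.

0.08016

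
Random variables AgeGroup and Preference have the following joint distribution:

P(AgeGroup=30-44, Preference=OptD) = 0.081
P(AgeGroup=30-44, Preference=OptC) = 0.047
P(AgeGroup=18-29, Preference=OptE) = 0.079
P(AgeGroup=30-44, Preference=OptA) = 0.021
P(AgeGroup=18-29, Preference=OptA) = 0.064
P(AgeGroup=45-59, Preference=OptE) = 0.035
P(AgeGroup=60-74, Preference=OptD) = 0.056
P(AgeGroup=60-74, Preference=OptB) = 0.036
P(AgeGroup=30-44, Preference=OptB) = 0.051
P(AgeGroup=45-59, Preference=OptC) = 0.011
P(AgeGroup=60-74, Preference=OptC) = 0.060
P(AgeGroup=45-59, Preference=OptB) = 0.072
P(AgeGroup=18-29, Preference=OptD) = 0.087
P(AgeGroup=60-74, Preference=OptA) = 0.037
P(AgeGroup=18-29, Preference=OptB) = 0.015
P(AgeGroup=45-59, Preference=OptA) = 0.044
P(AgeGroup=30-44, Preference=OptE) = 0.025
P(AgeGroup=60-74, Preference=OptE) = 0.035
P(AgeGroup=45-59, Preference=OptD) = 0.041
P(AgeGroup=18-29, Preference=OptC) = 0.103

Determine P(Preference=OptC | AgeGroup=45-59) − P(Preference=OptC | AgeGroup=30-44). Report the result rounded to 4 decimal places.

P(AgeGroup=45-59) = 0.044 + 0.072 + 0.011 + 0.041 + 0.035 = 0.203; P(Preference=OptC | AgeGroup=45-59) = 0.011/0.203 = 0.05419.
P(AgeGroup=30-44) = 0.021 + 0.051 + 0.047 + 0.081 + 0.025 = 0.225; P(Preference=OptC | AgeGroup=30-44) = 0.047/0.225 = 0.20889.
Difference = -0.1547.

-0.1547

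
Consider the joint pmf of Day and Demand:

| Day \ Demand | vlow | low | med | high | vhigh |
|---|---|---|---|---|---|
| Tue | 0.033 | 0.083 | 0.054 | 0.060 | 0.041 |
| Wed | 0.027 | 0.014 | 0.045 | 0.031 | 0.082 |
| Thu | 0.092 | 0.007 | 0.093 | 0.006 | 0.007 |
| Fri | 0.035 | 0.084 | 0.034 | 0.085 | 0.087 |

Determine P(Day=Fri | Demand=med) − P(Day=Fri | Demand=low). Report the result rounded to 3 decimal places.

-0.296

P(Demand=med) = 0.054 + 0.045 + 0.093 + 0.034 = 0.226; P(Day=Fri | Demand=med) = 0.034/0.226 = 0.1504.
P(Demand=low) = 0.083 + 0.014 + 0.007 + 0.084 = 0.188; P(Day=Fri | Demand=low) = 0.084/0.188 = 0.4468.
Difference = -0.296.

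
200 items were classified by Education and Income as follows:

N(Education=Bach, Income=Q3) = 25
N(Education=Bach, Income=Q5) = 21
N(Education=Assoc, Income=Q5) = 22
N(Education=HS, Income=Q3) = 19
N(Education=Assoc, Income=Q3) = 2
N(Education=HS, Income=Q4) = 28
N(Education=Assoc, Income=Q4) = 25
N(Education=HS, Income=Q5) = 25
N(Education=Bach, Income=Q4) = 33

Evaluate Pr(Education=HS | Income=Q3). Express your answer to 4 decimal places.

Total with Income=Q3: 19 + 2 + 25 = 46.
P(Education=HS | Income=Q3) = 19/46 = 0.4130.

0.4130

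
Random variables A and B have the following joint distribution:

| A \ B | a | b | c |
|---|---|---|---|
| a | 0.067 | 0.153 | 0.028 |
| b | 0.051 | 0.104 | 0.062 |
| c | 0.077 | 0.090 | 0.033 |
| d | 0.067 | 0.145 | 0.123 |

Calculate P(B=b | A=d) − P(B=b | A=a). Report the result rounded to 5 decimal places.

P(A=d) = 0.067 + 0.145 + 0.123 = 0.335; P(B=b | A=d) = 0.145/0.335 = 0.432836.
P(A=a) = 0.067 + 0.153 + 0.028 = 0.248; P(B=b | A=a) = 0.153/0.248 = 0.616935.
Difference = -0.18410.

-0.18410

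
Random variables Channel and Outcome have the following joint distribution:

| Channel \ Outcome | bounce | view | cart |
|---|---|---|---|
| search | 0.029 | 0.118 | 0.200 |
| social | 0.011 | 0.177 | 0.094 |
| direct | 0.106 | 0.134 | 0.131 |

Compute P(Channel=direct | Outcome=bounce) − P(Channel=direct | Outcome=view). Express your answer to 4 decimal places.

0.4137

P(Outcome=bounce) = 0.029 + 0.011 + 0.106 = 0.146; P(Channel=direct | Outcome=bounce) = 0.106/0.146 = 0.72603.
P(Outcome=view) = 0.118 + 0.177 + 0.134 = 0.429; P(Channel=direct | Outcome=view) = 0.134/0.429 = 0.31235.
Difference = 0.4137.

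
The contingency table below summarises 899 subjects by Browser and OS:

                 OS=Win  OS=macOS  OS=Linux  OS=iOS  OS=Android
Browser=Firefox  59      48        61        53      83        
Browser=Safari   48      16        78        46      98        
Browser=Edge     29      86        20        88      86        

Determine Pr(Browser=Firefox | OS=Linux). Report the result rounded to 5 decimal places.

Total with OS=Linux: 61 + 78 + 20 = 159.
P(Browser=Firefox | OS=Linux) = 61/159 = 0.38365.

0.38365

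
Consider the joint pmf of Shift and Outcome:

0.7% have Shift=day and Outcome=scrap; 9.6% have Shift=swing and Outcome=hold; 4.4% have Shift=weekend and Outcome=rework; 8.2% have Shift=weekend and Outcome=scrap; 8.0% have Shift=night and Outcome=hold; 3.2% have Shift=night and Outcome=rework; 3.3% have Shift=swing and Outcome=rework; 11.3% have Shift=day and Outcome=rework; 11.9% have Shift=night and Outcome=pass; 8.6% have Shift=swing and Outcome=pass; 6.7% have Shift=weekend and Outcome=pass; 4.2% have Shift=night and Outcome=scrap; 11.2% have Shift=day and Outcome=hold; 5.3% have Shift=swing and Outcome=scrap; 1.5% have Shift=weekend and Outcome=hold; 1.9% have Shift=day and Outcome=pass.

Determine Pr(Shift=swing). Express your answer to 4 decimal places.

P(Shift=swing) = 0.086 + 0.033 + 0.053 + 0.096 = 0.268.

0.2680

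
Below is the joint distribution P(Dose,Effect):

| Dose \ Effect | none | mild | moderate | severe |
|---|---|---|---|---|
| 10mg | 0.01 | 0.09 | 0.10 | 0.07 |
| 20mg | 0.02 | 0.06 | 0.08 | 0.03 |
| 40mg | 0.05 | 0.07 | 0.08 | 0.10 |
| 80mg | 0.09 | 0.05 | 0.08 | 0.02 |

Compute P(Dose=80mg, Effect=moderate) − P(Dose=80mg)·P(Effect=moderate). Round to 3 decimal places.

P(Dose=80mg) = 0.09 + 0.05 + 0.08 + 0.02 = 0.24.
P(Effect=moderate) = 0.10 + 0.08 + 0.08 + 0.08 = 0.34.
P(Dose=80mg, Effect=moderate) − P(Dose=80mg)P(Effect=moderate) = 0.08 − 0.24×0.34 = -0.002.

-0.002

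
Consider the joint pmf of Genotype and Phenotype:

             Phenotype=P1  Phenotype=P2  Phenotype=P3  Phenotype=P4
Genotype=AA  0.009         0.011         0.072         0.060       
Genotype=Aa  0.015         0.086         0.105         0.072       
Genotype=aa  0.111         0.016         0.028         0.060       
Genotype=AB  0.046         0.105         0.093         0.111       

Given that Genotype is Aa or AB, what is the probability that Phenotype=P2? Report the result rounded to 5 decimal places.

0.30174

P(Genotype=Aa) = 0.015 + 0.086 + 0.105 + 0.072 = 0.278.
P(Genotype=AB) = 0.046 + 0.105 + 0.093 + 0.111 = 0.355.
P(Genotype ∈ {Aa, AB}) = 0.278 + 0.355 = 0.633; P(Phenotype=P2, Genotype ∈ {Aa, AB}) = 0.086 + 0.105 = 0.191.
P(Phenotype=P2 | Genotype ∈ {Aa, AB}) = 0.191/0.633 = 0.30174.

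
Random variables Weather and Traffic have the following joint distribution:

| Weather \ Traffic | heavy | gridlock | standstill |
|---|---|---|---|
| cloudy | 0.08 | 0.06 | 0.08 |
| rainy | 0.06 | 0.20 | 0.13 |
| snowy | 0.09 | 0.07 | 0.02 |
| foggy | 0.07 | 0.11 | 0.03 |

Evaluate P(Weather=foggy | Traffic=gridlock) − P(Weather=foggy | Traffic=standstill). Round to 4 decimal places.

P(Traffic=gridlock) = 0.06 + 0.20 + 0.07 + 0.11 = 0.44; P(Weather=foggy | Traffic=gridlock) = 0.11/0.44 = 0.25000.
P(Traffic=standstill) = 0.08 + 0.13 + 0.02 + 0.03 = 0.26; P(Weather=foggy | Traffic=standstill) = 0.03/0.26 = 0.11538.
Difference = 0.1346.

0.1346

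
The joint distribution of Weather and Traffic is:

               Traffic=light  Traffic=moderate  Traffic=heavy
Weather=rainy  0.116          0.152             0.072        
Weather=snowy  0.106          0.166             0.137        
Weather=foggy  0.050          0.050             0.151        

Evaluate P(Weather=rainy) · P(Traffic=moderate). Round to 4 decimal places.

0.1251

P(Weather=rainy) = 0.116 + 0.152 + 0.072 = 0.340.
P(Traffic=moderate) = 0.152 + 0.166 + 0.050 = 0.368.
Product: 0.340 × 0.368 = 0.1251.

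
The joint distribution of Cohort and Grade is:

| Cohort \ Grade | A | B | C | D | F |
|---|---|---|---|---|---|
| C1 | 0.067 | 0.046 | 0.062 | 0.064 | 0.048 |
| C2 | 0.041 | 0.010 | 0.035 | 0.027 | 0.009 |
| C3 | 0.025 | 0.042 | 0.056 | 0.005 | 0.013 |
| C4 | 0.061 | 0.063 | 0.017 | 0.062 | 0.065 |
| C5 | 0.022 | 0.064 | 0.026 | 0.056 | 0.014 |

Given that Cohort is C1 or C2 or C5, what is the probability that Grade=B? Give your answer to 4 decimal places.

0.2030

P(Cohort=C1) = 0.067 + 0.046 + 0.062 + 0.064 + 0.048 = 0.287.
P(Cohort=C2) = 0.041 + 0.010 + 0.035 + 0.027 + 0.009 = 0.122.
P(Cohort=C5) = 0.022 + 0.064 + 0.026 + 0.056 + 0.014 = 0.182.
P(Cohort ∈ {C1, C2, C5}) = 0.287 + 0.122 + 0.182 = 0.591; P(Grade=B, Cohort ∈ {C1, C2, C5}) = 0.046 + 0.010 + 0.064 = 0.120.
P(Grade=B | Cohort ∈ {C1, C2, C5}) = 0.120/0.591 = 0.2030.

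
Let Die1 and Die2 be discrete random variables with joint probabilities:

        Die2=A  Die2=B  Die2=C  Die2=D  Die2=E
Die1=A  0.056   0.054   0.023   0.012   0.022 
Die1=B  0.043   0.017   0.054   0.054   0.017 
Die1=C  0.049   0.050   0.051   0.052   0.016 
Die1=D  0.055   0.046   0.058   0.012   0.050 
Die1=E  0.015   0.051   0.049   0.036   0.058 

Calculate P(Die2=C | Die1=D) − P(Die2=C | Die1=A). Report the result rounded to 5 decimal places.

P(Die1=D) = 0.055 + 0.046 + 0.058 + 0.012 + 0.050 = 0.221; P(Die2=C | Die1=D) = 0.058/0.221 = 0.262443.
P(Die1=A) = 0.056 + 0.054 + 0.023 + 0.012 + 0.022 = 0.167; P(Die2=C | Die1=A) = 0.023/0.167 = 0.137725.
Difference = 0.12472.

0.12472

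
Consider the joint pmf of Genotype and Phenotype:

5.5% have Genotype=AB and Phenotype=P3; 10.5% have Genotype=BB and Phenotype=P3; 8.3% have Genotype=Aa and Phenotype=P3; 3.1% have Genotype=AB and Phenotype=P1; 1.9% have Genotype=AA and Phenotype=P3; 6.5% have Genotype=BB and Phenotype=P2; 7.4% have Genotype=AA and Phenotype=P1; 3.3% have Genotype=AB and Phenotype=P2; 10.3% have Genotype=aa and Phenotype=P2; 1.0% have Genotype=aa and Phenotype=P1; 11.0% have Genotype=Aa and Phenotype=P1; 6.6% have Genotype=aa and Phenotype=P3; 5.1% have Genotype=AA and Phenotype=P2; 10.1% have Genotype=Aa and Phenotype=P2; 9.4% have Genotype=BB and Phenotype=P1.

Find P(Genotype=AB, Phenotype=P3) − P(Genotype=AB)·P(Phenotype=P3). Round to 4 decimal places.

0.0160

P(Genotype=AB) = 0.031 + 0.033 + 0.055 = 0.119.
P(Phenotype=P3) = 0.019 + 0.083 + 0.066 + 0.055 + 0.105 = 0.328.
P(Genotype=AB, Phenotype=P3) − P(Genotype=AB)P(Phenotype=P3) = 0.055 − 0.119×0.328 = 0.0160.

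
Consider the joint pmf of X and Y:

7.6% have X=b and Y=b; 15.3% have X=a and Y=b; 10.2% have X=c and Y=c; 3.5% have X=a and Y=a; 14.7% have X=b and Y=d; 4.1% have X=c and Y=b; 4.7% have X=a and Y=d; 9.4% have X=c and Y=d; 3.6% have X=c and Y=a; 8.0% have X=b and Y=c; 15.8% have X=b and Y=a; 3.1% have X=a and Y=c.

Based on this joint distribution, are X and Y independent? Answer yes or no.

P(X=a) = 0.266 and P(Y=b) = 0.270, so their product is 0.07182, but P(X=a, Y=b) = 0.153. Since these differ, X and Y are not independent.

no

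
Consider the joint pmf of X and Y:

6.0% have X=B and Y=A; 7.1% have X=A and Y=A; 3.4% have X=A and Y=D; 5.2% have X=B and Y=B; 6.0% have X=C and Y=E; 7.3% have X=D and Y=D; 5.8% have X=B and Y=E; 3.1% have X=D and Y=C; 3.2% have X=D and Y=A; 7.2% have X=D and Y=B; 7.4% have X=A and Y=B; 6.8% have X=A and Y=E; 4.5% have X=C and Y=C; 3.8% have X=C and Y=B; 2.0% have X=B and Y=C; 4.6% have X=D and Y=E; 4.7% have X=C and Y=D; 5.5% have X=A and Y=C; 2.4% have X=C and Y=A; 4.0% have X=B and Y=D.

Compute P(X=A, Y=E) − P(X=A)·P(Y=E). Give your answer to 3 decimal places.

-0.002

P(X=A) = 0.071 + 0.074 + 0.055 + 0.034 + 0.068 = 0.302.
P(Y=E) = 0.068 + 0.058 + 0.060 + 0.046 = 0.232.
P(X=A, Y=E) − P(X=A)P(Y=E) = 0.068 − 0.302×0.232 = -0.002.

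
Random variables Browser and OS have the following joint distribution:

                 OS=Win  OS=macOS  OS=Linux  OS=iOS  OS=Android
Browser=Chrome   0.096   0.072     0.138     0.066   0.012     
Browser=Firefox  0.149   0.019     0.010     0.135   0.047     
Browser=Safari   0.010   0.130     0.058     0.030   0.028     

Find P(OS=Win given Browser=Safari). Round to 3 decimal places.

P(Browser=Safari) = 0.010 + 0.130 + 0.058 + 0.030 + 0.028 = 0.256.
P(OS=Win | Browser=Safari) = 0.010/0.256 = 0.039.

0.039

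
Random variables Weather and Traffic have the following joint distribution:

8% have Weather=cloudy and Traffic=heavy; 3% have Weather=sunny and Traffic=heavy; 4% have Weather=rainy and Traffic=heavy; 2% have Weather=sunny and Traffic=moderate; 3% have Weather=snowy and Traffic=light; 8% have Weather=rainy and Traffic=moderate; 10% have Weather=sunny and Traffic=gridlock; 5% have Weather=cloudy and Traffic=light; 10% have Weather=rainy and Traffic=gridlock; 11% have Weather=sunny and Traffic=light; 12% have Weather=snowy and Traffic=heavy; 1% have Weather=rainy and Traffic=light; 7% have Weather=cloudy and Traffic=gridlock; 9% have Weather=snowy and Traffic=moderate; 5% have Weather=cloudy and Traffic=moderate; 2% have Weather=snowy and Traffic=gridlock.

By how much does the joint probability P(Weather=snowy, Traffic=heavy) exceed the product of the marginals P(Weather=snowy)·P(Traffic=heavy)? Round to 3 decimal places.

P(Weather=snowy) = 0.03 + 0.09 + 0.12 + 0.02 = 0.26.
P(Traffic=heavy) = 0.03 + 0.08 + 0.04 + 0.12 = 0.27.
P(Weather=snowy, Traffic=heavy) − P(Weather=snowy)P(Traffic=heavy) = 0.12 − 0.26×0.27 = 0.050.

0.050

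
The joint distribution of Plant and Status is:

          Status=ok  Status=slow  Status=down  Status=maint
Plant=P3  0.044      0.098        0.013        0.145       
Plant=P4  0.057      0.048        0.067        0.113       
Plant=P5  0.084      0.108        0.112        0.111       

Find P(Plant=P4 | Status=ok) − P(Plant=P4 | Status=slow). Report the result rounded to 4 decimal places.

P(Status=ok) = 0.044 + 0.057 + 0.084 = 0.185; P(Plant=P4 | Status=ok) = 0.057/0.185 = 0.30811.
P(Status=slow) = 0.098 + 0.048 + 0.108 = 0.254; P(Plant=P4 | Status=slow) = 0.048/0.254 = 0.18898.
Difference = 0.1191.

0.1191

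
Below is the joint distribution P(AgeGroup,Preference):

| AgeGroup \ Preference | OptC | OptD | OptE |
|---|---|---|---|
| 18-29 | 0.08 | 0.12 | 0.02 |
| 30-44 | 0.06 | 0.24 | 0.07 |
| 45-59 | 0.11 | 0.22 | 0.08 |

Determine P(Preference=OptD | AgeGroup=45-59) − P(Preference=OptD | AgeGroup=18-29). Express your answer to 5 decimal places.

-0.00887

P(AgeGroup=45-59) = 0.11 + 0.22 + 0.08 = 0.41; P(Preference=OptD | AgeGroup=45-59) = 0.22/0.41 = 0.536585.
P(AgeGroup=18-29) = 0.08 + 0.12 + 0.02 = 0.22; P(Preference=OptD | AgeGroup=18-29) = 0.12/0.22 = 0.545455.
Difference = -0.00887.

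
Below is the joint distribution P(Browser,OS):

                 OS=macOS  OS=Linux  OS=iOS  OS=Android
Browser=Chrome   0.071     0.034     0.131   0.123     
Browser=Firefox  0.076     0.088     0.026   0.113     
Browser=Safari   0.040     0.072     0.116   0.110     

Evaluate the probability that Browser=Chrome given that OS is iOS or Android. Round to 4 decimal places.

P(OS=iOS) = 0.131 + 0.026 + 0.116 = 0.273.
P(OS=Android) = 0.123 + 0.113 + 0.110 = 0.346.
P(OS ∈ {iOS, Android}) = 0.273 + 0.346 = 0.619; P(Browser=Chrome, OS ∈ {iOS, Android}) = 0.131 + 0.123 = 0.254.
P(Browser=Chrome | OS ∈ {iOS, Android}) = 0.254/0.619 = 0.4103.

0.4103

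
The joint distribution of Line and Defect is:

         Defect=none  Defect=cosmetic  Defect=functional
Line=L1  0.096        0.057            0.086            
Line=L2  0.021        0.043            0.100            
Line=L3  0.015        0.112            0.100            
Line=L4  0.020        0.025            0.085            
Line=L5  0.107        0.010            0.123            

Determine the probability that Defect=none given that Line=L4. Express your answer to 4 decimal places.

0.1538

P(Line=L4) = 0.020 + 0.025 + 0.085 = 0.130.
P(Defect=none | Line=L4) = 0.020/0.130 = 0.1538.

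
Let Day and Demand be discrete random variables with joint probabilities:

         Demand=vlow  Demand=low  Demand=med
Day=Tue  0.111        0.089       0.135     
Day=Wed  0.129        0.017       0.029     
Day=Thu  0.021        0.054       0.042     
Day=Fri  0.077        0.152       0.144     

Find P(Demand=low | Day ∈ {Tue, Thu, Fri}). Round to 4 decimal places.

0.3576

P(Day=Tue) = 0.111 + 0.089 + 0.135 = 0.335.
P(Day=Thu) = 0.021 + 0.054 + 0.042 = 0.117.
P(Day=Fri) = 0.077 + 0.152 + 0.144 = 0.373.
P(Day ∈ {Tue, Thu, Fri}) = 0.335 + 0.117 + 0.373 = 0.825; P(Demand=low, Day ∈ {Tue, Thu, Fri}) = 0.089 + 0.054 + 0.152 = 0.295.
P(Demand=low | Day ∈ {Tue, Thu, Fri}) = 0.295/0.825 = 0.3576.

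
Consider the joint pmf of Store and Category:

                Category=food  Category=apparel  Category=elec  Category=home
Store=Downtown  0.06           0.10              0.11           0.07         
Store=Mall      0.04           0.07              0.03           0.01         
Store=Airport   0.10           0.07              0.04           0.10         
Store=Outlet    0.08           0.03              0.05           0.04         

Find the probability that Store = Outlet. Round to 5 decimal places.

0.20000

P(Store=Outlet) = 0.08 + 0.03 + 0.05 + 0.04 = 0.20.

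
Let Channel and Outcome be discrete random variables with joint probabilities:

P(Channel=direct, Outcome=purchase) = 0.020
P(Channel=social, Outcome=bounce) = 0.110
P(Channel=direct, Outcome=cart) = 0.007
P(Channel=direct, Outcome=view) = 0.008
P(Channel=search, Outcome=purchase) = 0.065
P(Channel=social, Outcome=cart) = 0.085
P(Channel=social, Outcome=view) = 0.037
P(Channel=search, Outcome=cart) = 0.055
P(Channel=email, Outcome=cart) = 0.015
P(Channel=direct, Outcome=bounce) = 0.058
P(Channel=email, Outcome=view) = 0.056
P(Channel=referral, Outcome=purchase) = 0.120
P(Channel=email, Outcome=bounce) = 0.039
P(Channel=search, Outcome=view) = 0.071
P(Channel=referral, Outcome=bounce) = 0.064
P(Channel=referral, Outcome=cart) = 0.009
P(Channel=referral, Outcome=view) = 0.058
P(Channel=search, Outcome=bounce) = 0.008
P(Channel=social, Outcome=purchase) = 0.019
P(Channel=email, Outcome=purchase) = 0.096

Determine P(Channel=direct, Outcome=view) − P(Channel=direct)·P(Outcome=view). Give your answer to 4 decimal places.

-0.0134

P(Channel=direct) = 0.058 + 0.008 + 0.007 + 0.020 = 0.093.
P(Outcome=view) = 0.056 + 0.071 + 0.037 + 0.008 + 0.058 = 0.230.
P(Channel=direct, Outcome=view) − P(Channel=direct)P(Outcome=view) = 0.008 − 0.093×0.230 = -0.0134.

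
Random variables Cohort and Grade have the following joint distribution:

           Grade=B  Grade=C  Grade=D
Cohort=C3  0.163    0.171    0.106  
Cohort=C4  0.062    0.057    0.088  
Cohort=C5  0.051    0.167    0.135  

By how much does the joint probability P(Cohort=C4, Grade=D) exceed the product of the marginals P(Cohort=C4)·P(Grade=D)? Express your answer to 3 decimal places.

0.020

P(Cohort=C4) = 0.062 + 0.057 + 0.088 = 0.207.
P(Grade=D) = 0.106 + 0.088 + 0.135 = 0.329.
P(Cohort=C4, Grade=D) − P(Cohort=C4)P(Grade=D) = 0.088 − 0.207×0.329 = 0.020.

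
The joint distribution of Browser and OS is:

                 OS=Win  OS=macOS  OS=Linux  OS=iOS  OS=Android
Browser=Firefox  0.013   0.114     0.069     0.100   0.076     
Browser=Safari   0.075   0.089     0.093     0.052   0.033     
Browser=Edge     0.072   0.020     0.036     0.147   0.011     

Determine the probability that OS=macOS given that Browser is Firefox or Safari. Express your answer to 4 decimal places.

P(Browser=Firefox) = 0.013 + 0.114 + 0.069 + 0.100 + 0.076 = 0.372.
P(Browser=Safari) = 0.075 + 0.089 + 0.093 + 0.052 + 0.033 = 0.342.
P(Browser ∈ {Firefox, Safari}) = 0.372 + 0.342 = 0.714; P(OS=macOS, Browser ∈ {Firefox, Safari}) = 0.114 + 0.089 = 0.203.
P(OS=macOS | Browser ∈ {Firefox, Safari}) = 0.203/0.714 = 0.2843.

0.2843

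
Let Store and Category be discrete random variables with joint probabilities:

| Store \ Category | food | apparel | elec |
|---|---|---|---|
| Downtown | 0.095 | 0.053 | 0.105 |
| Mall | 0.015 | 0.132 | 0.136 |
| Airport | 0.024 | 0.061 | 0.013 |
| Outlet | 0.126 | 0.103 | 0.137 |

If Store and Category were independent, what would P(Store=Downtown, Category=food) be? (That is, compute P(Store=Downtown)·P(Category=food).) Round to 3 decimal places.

0.066

P(Store=Downtown) = 0.095 + 0.053 + 0.105 = 0.253.
P(Category=food) = 0.095 + 0.015 + 0.024 + 0.126 = 0.260.
Product: 0.253 × 0.260 = 0.066.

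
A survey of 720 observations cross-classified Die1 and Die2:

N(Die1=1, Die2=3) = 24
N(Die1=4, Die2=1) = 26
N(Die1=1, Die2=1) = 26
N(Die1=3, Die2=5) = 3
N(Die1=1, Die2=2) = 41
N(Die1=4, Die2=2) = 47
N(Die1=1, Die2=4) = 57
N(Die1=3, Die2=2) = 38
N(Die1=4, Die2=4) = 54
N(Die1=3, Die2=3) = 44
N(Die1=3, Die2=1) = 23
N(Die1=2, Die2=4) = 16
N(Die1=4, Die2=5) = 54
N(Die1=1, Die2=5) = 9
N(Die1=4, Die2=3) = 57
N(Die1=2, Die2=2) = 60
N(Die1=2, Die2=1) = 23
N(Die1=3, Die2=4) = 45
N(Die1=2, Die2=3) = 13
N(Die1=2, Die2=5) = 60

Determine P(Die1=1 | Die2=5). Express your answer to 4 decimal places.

0.0714

Total with Die2=5: 9 + 60 + 3 + 54 = 126.
P(Die1=1 | Die2=5) = 9/126 = 0.0714.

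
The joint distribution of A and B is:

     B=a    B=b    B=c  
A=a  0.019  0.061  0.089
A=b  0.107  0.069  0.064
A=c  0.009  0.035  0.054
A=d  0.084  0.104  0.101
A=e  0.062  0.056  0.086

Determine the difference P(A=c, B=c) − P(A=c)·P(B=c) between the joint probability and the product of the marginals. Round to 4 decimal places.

0.0154

P(A=c) = 0.009 + 0.035 + 0.054 = 0.098.
P(B=c) = 0.089 + 0.064 + 0.054 + 0.101 + 0.086 = 0.394.
P(A=c, B=c) − P(A=c)P(B=c) = 0.054 − 0.098×0.394 = 0.0154.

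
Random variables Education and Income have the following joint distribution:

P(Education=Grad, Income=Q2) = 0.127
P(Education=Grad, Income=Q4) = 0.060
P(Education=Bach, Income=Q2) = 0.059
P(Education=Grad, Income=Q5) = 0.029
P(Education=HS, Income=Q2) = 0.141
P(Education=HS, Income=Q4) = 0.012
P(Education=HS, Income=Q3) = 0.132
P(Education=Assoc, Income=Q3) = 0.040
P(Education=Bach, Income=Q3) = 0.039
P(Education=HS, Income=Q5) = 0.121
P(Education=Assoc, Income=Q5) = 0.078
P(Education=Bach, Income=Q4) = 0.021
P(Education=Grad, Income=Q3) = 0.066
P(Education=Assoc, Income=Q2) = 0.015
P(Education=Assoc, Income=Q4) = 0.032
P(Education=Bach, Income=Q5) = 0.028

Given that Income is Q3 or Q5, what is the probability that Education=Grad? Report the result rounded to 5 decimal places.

P(Income=Q3) = 0.132 + 0.040 + 0.039 + 0.066 = 0.277.
P(Income=Q5) = 0.121 + 0.078 + 0.028 + 0.029 = 0.256.
P(Income ∈ {Q3, Q5}) = 0.277 + 0.256 = 0.533; P(Education=Grad, Income ∈ {Q3, Q5}) = 0.066 + 0.029 = 0.095.
P(Education=Grad | Income ∈ {Q3, Q5}) = 0.095/0.533 = 0.17824.

0.17824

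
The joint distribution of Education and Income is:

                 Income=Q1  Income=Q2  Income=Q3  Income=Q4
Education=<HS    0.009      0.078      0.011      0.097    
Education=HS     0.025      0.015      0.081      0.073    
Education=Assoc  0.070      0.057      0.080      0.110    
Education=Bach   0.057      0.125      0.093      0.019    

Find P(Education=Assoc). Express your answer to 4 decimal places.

0.3170

P(Education=Assoc) = 0.070 + 0.057 + 0.080 + 0.110 = 0.317.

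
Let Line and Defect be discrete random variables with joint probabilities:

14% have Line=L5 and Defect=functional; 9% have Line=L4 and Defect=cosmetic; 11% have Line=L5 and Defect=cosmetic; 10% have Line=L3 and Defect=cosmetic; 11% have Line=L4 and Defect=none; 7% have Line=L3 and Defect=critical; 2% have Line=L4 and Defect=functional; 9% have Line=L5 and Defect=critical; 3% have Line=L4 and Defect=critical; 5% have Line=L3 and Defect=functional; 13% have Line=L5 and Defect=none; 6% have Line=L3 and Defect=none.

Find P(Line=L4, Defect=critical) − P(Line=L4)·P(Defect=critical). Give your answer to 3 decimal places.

-0.018

P(Line=L4) = 0.11 + 0.09 + 0.02 + 0.03 = 0.25.
P(Defect=critical) = 0.07 + 0.03 + 0.09 = 0.19.
P(Line=L4, Defect=critical) − P(Line=L4)P(Defect=critical) = 0.03 − 0.25×0.19 = -0.018.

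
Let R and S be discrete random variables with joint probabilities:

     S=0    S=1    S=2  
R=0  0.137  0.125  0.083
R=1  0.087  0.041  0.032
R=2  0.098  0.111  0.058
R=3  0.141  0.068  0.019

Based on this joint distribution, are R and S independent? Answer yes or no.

no

P(R=3) = 0.228 and P(S=0) = 0.463, so their product is 0.10556, but P(R=3, S=0) = 0.141. Since these differ, R and S are not independent.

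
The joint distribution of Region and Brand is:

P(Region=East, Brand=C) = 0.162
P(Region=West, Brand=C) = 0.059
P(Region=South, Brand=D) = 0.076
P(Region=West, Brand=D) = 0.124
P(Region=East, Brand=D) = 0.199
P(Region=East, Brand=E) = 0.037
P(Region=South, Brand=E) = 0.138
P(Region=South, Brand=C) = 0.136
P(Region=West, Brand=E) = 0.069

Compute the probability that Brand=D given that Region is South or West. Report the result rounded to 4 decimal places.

0.3322

P(Region=South) = 0.136 + 0.076 + 0.138 = 0.350.
P(Region=West) = 0.059 + 0.124 + 0.069 = 0.252.
P(Region ∈ {South, West}) = 0.350 + 0.252 = 0.602; P(Brand=D, Region ∈ {South, West}) = 0.076 + 0.124 = 0.200.
P(Brand=D | Region ∈ {South, West}) = 0.200/0.602 = 0.3322.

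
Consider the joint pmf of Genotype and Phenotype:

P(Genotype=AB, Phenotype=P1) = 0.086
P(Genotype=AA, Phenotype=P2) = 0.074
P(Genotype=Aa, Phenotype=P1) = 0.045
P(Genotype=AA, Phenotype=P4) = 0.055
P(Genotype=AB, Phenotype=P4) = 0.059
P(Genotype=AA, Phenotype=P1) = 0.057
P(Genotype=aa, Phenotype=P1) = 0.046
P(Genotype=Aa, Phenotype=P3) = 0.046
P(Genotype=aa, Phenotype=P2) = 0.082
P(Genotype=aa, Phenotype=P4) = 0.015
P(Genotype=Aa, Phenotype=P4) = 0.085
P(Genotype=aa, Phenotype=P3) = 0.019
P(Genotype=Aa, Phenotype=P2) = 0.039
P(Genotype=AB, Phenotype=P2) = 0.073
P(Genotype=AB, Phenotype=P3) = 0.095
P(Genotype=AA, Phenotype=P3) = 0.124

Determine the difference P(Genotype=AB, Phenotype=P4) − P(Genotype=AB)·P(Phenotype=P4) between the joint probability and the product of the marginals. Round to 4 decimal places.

-0.0080

P(Genotype=AB) = 0.086 + 0.073 + 0.095 + 0.059 = 0.313.
P(Phenotype=P4) = 0.055 + 0.085 + 0.015 + 0.059 = 0.214.
P(Genotype=AB, Phenotype=P4) − P(Genotype=AB)P(Phenotype=P4) = 0.059 − 0.313×0.214 = -0.0080.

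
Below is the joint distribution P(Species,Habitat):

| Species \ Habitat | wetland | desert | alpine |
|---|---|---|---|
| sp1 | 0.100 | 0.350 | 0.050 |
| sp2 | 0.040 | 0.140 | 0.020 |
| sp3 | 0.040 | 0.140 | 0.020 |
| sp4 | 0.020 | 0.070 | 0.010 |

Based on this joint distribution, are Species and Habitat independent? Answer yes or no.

yes

Every cell satisfies P(Species,Habitat) = P(Species)·P(Habitat). For instance P(Species=sp2) = 0.200, P(Habitat=desert) = 0.700, and 0.200×0.700 = 0.140 matches the joint entry. So Species and Habitat are independent.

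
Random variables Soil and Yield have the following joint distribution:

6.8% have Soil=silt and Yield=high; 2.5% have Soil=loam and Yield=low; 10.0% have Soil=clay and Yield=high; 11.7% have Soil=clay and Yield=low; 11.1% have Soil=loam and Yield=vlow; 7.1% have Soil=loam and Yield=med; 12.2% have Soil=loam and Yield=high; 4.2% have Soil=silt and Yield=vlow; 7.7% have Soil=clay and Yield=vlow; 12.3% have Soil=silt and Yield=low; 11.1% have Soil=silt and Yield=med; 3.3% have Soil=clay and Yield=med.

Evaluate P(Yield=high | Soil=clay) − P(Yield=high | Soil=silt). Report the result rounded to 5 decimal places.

0.10814

P(Soil=clay) = 0.077 + 0.117 + 0.033 + 0.100 = 0.327; P(Yield=high | Soil=clay) = 0.100/0.327 = 0.305810.
P(Soil=silt) = 0.042 + 0.123 + 0.111 + 0.068 = 0.344; P(Yield=high | Soil=silt) = 0.068/0.344 = 0.197674.
Difference = 0.10814.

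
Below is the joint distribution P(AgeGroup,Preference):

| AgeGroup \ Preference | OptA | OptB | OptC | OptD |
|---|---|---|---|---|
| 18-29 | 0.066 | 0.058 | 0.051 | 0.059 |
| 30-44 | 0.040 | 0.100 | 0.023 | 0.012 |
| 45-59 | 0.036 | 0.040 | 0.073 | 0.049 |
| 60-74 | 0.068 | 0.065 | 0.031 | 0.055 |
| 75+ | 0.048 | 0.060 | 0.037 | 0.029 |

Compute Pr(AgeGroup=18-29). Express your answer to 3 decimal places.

0.234

P(AgeGroup=18-29) = 0.066 + 0.058 + 0.051 + 0.059 = 0.234.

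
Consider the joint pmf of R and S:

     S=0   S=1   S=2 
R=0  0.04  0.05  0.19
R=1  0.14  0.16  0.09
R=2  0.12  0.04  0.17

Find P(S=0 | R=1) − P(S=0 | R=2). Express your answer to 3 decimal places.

P(R=1) = 0.14 + 0.16 + 0.09 = 0.39; P(S=0 | R=1) = 0.14/0.39 = 0.3590.
P(R=2) = 0.12 + 0.04 + 0.17 = 0.33; P(S=0 | R=2) = 0.12/0.33 = 0.3636.
Difference = -0.005.

-0.005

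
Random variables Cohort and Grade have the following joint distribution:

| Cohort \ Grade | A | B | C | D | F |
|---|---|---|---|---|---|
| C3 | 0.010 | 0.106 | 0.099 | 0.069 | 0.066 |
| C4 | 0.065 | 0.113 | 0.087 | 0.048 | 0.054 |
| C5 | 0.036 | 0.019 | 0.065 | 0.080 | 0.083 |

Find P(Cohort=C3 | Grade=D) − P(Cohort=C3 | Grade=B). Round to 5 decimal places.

P(Grade=D) = 0.069 + 0.048 + 0.080 = 0.197; P(Cohort=C3 | Grade=D) = 0.069/0.197 = 0.350254.
P(Grade=B) = 0.106 + 0.113 + 0.019 = 0.238; P(Cohort=C3 | Grade=B) = 0.106/0.238 = 0.445378.
Difference = -0.09512.

-0.09512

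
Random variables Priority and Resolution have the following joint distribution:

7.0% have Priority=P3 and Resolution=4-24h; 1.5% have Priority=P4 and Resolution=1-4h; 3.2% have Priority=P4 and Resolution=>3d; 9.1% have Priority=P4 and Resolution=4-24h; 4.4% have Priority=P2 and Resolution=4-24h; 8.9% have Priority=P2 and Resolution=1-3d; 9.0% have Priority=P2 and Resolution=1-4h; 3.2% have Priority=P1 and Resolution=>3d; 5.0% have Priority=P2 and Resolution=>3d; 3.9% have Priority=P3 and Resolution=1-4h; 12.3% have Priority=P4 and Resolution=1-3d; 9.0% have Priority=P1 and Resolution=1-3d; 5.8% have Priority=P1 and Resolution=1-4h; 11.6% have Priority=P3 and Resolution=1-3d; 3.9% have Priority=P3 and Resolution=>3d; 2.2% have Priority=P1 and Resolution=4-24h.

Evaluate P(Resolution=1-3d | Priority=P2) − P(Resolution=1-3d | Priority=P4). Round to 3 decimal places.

-0.145

P(Priority=P2) = 0.090 + 0.044 + 0.089 + 0.050 = 0.273; P(Resolution=1-3d | Priority=P2) = 0.089/0.273 = 0.3260.
P(Priority=P4) = 0.015 + 0.091 + 0.123 + 0.032 = 0.261; P(Resolution=1-3d | Priority=P4) = 0.123/0.261 = 0.4713.
Difference = -0.145.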